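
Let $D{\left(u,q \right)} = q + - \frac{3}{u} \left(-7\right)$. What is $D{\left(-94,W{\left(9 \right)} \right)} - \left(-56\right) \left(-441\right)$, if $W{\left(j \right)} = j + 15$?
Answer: $- \frac{2319189}{94} \approx -24672.0$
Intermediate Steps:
$W{\left(j \right)} = 15 + j$
$D{\left(u,q \right)} = q + \frac{21}{u}$
$D{\left(-94,W{\left(9 \right)} \right)} - \left(-56\right) \left(-441\right) = \left(\left(15 + 9\right) + \frac{21}{-94}\right) - \left(-56\right) \left(-441\right) = \left(24 + 21 \left(- \frac{1}{94}\right)\right) - 24696 = \left(24 - \frac{21}{94}\right) - 24696 = \frac{2235}{94} - 24696 = - \frac{2319189}{94}$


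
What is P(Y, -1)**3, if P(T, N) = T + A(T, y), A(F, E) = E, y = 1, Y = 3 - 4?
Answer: 0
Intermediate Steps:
Y = -1
P(T, N) = 1 + T (P(T, N) = T + 1 = 1 + T)
P(Y, -1)**3 = (1 - 1)**3 = 0**3 = 0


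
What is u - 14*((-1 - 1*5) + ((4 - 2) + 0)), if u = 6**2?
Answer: 92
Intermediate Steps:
u = 36
u - 14*((-1 - 1*5) + ((4 - 2) + 0)) = 36 - 14*((-1 - 1*5) + ((4 - 2) + 0)) = 36 - 14*((-1 - 5) + (2 + 0)) = 36 - 14*(-6 + 2) = 36 - 14*(-4) = 36 + 56 = 92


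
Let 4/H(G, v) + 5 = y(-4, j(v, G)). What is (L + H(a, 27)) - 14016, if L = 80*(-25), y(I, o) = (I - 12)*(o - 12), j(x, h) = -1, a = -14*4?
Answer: -3251244/203 ≈ -16016.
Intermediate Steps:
a = -56
y(I, o) = (-12 + I)*(-12 + o)
H(G, v) = 4/203 (H(G, v) = 4/(-5 + (144 - 12*(-4) - 12*(-1) - 4*(-1))) = 4/(-5 + (144 + 48 + 12 + 4)) = 4/(-5 + 208) = 4/203)
L = -2000
(L + H(a, 27)) - 14016 = (-2000 + 4/203) - 14016 = -405996/203 - 14016 = -3251244/203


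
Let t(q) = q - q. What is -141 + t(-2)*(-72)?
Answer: -141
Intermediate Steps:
t(q) = 0
-141 + t(-2)*(-72) = -141 + 0*(-72) = -141 + 0 = -141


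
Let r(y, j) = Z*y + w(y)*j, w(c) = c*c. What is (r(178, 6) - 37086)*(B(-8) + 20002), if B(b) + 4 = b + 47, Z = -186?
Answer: 2402636670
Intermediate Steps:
w(c) = c**2
B(b) = 43 + b (B(b) = -4 + (b + 47) = -4 + (47 + b) = 43 + b)
r(y, j) = -186*y + j*y**2 (r(y, j) = -186*y + y**2*j = -186*y + j*y**2)
(r(178, 6) - 37086)*(B(-8) + 20002) = (178*(-186 + 6*178) - 37086)*((43 - 8) + 20002) = (178*(-186 + 1068) - 37086)*(35 + 20002) = (178*882 - 37086)*20037 = (156996 - 37086)*20037 = 119910*20037 = 2402636670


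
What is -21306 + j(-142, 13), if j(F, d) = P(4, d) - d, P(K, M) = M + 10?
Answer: -21296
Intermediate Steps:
P(K, M) = 10 + M
j(F, d) = 10 (j(F, d) = (10 + d) - d = 10)
-21306 + j(-142, 13) = -21306 + 10 = -21296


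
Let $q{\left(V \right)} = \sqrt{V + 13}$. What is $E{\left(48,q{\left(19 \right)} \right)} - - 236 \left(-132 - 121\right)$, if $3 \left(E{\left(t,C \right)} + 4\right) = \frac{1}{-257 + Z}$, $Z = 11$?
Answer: $- \frac{44067457}{738} \approx -59712.0$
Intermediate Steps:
$q{\left(V \right)} = \sqrt{13 + V}$
$E{\left(t,C \right)} = - \frac{2953}{738}$ ($E{\left(t,C \right)} = -4 + \frac{1}{3 \left(-257 + 11\right)} = -4 + \frac{1}{3 \left(-246\right)} = -4 + \frac{1}{3} \left(- \frac{1}{246}\right) = -4 - \frac{1}{738} = - \frac{2953}{738}$)
$E{\left(48,q{\left(19 \right)} \right)} - - 236 \left(-132 - 121\right) = - \frac{2953}{738} - - 236 \left(-132 - 121\right) = - \frac{2953}{738} - \left(-236\right) \left(-253\right) = - \frac{2953}{738} - 59708 = - \frac{44067457}{738}$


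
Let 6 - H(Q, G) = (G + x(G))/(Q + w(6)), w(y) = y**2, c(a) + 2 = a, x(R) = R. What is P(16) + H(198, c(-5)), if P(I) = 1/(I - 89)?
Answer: 51640/8541 ≈ 6.0461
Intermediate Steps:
P(I) = 1/(-89 + I)
c(a) = -2 + a
H(Q, G) = 6 - 2*G/(36 + Q) (H(Q, G) = 6 - (G + G)/(Q + 6**2) = 6 - 2*G/(Q + 36) = 6 - 2*G/(36 + Q))
P(16) + H(198, c(-5)) = 1/(-89 + 16) + 2*(108 - (-2 - 5) + 3*198)/(36 + 198) = 1/(-73) + 2*(108 - 1*(-7) + 594)/234 = -1/73 + 2*(1/234)*(108 + 7 + 594) = -1/73 + 2*(1/234)*709 = -1/73 + 709/117 = 51640/8541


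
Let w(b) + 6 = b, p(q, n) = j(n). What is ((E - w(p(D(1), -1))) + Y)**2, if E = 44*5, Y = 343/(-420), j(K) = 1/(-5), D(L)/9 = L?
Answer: 182871529/3600 ≈ 50798.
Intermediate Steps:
D(L) = 9*L
j(K) = -1/5
p(q, n) = -1/5
w(b) = -6 + b
Y = -49/60 (Y = 343*(-1/420) = -49/60 ≈ -0.81667)
E = 220
((E - w(p(D(1), -1))) + Y)**2 = ((220 - (-6 - 1/5)) - 49/60)**2 = ((220 - 1*(-31/5)) - 49/60)**2 = ((220 + 31/5) - 49/60)**2 = (1131/5 - 49/60)**2 = (13523/60)**2 = 182871529/3600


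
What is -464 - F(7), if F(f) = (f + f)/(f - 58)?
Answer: -23650/51 ≈ -463.73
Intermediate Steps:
F(f) = 2*f/(-58 + f) (F(f) = (2*f)/(-58 + f) = 2*f/(-58 + f))
-464 - F(7) = -464 - 2*7/(-58 + 7) = -464 - 2*7/(-51) = -464 - 2*7*(-1)/51 = -464 - 1*(-14/51) = -464 + 14/51 = -23650/51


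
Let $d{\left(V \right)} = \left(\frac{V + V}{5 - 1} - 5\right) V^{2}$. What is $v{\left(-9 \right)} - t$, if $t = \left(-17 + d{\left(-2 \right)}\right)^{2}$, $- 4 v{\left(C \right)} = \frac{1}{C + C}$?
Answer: $- \frac{121031}{72} \approx -1681.0$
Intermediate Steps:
$v{\left(C \right)} = - \frac{1}{8 C}$ ($v{\left(C \right)} = - \frac{1}{4 \left(C + C\right)} = - \frac{1}{4 \cdot 2 C} = - \frac{\frac{1}{2} \frac{1}{C}}{4} = - \frac{1}{8 C}$)
$d{\left(V \right)} = V^{2} \left(-5 + \frac{V}{2}\right)$ ($d{\left(V \right)} = \left(\frac{2 V}{4} - 5\right) V^{2} = \left(2 V \frac{1}{4} - 5\right) V^{2} = \left(\frac{V}{2} - 5\right) V^{2} = \left(-5 + \frac{V}{2}\right) V^{2} = V^{2} \left(-5 + \frac{V}{2}\right)$)
$t = 1681$ ($t = \left(-17 + \frac{\left(-2\right)^{2} \left(-10 - 2\right)}{2}\right)^{2} = \left(-17 + \frac{1}{2} \cdot 4 \left(-12\right)\right)^{2} = \left(-17 - 24\right)^{2} = \left(-41\right)^{2} = 1681$)
$v{\left(-9 \right)} - t = - \frac{1}{8 \left(-9\right)} - 1681 = \left(- \frac{1}{8}\right) \left(- \frac{1}{9}\right) - 1681 = \frac{1}{72} - 1681 = - \frac{121031}{72}$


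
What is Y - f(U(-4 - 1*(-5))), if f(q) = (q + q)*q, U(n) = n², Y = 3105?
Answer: 3103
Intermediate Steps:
f(q) = 2*q² (f(q) = (2*q)*q = 2*q²)
Y - f(U(-4 - 1*(-5))) = 3105 - 2*((-4 - 1*(-5))²)² = 3105 - 2*((-4 + 5)²)² = 3105 - 2*(1²)² = 3105 - 2*1² = 3105 - 2 = 3103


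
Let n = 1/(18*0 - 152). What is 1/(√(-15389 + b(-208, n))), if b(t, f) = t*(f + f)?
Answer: -I*√5554441/292339 ≈ -0.0080618*I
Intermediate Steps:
n = -1/152 (n = 1/(0 - 152) = 1/(-152) = -1/152 ≈ -0.0065789)
b(t, f) = 2*f*t (b(t, f) = t*(2*f) = 2*f*t)
1/(√(-15389 + b(-208, n))) = 1/(√(-15389 + 2*(-1/152)*(-208))) = 1/(√(-15389 + 52/19)) = 1/(√(-292339/19)) = 1/(I*√5554441/19) = -I*√5554441/292339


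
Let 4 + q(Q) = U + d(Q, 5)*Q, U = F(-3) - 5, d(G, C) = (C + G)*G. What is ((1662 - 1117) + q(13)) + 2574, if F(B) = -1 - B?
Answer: 6154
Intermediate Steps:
d(G, C) = G*(C + G)
U = -3 (U = (-1 - 1*(-3)) - 5 = (-1 + 3) - 5 = 2 - 5 = -3)
q(Q) = -7 + Q²*(5 + Q) (q(Q) = -4 + (-3 + (Q*(5 + Q))*Q) = -4 + (-3 + Q²*(5 + Q)) = -7 + Q²*(5 + Q))
((1662 - 1117) + q(13)) + 2574 = ((1662 - 1117) + (-7 + 13²*(5 + 13))) + 2574 = (545 + (-7 + 169*18)) + 2574 = (545 + (-7 + 3042)) + 2574 = (545 + 3035) + 2574 = 3580 + 2574 = 6154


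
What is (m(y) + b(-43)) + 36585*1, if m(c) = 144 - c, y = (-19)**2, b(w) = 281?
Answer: 36649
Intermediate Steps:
y = 361
(m(y) + b(-43)) + 36585*1 = ((144 - 1*361) + 281) + 36585*1 = ((144 - 361) + 281) + 36585 = (-217 + 281) + 36585 = 64 + 36585 = 36649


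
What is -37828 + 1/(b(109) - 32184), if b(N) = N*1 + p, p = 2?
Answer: -1213257445/32073 ≈ -37828.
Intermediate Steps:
b(N) = 2 + N (b(N) = N*1 + 2 = N + 2 = 2 + N)
-37828 + 1/(b(109) - 32184) = -37828 + 1/((2 + 109) - 32184) = -37828 + 1/(111 - 32184) = -37828 + 1/(-32073) = -37828 - 1/32073 = -1213257445/32073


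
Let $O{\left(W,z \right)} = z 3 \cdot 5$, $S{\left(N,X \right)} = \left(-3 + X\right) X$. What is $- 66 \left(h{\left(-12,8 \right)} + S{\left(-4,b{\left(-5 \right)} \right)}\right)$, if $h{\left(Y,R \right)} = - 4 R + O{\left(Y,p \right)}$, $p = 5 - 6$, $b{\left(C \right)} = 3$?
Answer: $3102$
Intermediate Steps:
$S{\left(N,X \right)} = X \left(-3 + X\right)$
$p = -1$ ($p = 5 - 6 = -1$)
$O{\left(W,z \right)} = 15 z$ ($O{\left(W,z \right)} = 3 z 5 = 15 z$)
$h{\left(Y,R \right)} = -15 - 4 R$ ($h{\left(Y,R \right)} = - 4 R + 15 \left(-1\right) = - 4 R - 15 = -15 - 4 R$)
$- 66 \left(h{\left(-12,8 \right)} + S{\left(-4,b{\left(-5 \right)} \right)}\right) = - 66 \left(\left(-15 - 32\right) + 3 \left(-3 + 3\right)\right) = - 66 \left(\left(-15 - 32\right) + 3 \cdot 0\right) = - 66 \left(-47 + 0\right) = \left(-66\right) \left(-47\right) = 3102$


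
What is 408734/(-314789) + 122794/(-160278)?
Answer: -52082634259/25226875671 ≈ -2.0646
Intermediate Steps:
408734/(-314789) + 122794/(-160278) = 408734*(-1/314789) + 122794*(-1/160278) = -408734/314789 - 61397/80139 = -52082634259/25226875671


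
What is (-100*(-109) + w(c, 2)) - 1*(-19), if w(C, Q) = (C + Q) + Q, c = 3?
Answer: 10926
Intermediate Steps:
w(C, Q) = C + 2*Q
(-100*(-109) + w(c, 2)) - 1*(-19) = (-100*(-109) + (3 + 2*2)) - 1*(-19) = (10900 + (3 + 4)) + 19 = (10900 + 7) + 19 = 10907 + 19 = 10926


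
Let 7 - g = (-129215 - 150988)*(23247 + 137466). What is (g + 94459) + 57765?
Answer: 45032416970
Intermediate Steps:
g = 45032264746 (g = 7 - (-129215 - 150988)*(23247 + 137466) = 7 - (-280203)*160713 = 7 - 1*(-45032264739) = 7 + 45032264739 = 45032264746)
(g + 94459) + 57765 = (45032264746 + 94459) + 57765 = 45032359205 + 57765 = 45032416970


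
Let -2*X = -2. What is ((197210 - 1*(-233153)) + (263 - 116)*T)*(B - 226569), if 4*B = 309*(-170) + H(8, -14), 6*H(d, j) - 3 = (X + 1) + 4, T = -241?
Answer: -94666603503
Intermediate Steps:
X = 1 (X = -½*(-2) = 1)
H(d, j) = 3/2 (H(d, j) = ½ + ((1 + 1) + 4)/6 = ½ + (2 + 4)/6 = ½ + (⅙)*6 = ½ + 1 = 3/2)
B = -105057/8 (B = (309*(-170) + 3/2)/4 = (-52530 + 3/2)/4 = (¼)*(-105057/2) = -105057/8 ≈ -13132.)
((197210 - 1*(-233153)) + (263 - 116)*T)*(B - 226569) = ((197210 - 1*(-233153)) + (263 - 116)*(-241))*(-105057/8 - 226569) = ((197210 + 233153) + 147*(-241))*(-1917609/8) = (430363 - 35427)*(-1917609/8) = 394936*(-1917609/8) = -94666603503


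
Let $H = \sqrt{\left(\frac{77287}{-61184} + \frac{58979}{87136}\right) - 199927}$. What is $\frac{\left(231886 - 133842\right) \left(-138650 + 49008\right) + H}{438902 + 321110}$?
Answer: $- \frac{2197215062}{190003} + \frac{i \sqrt{21677229361072332649}}{7913816473024} \approx -11564.0 + 0.00058832 i$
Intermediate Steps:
$H = \frac{i \sqrt{21677229361072332649}}{10412752}$ ($H = \sqrt{\left(77287 \left(- \frac{1}{61184}\right) + 58979 \cdot \frac{1}{87136}\right) - 199927} = \sqrt{\left(- \frac{77287}{61184} + \frac{58979}{87136}\right) - 199927} = \sqrt{- \frac{97684653}{166604032} - 199927} = \sqrt{- \frac{33308741990317}{166604032}} = \frac{i \sqrt{21677229361072332649}}{10412752} \approx 447.13 i$)
$\frac{\left(231886 - 133842\right) \left(-138650 + 49008\right) + H}{438902 + 321110} = \frac{\left(231886 - 133842\right) \left(-138650 + 49008\right) + \frac{i \sqrt{21677229361072332649}}{10412752}}{438902 + 321110} = \frac{98044 \left(-89642\right) + \frac{i \sqrt{21677229361072332649}}{10412752}}{760012} = \left(-8788860248 + \frac{i \sqrt{21677229361072332649}}{10412752}\right) \frac{1}{760012} = - \frac{2197215062}{190003} + \frac{i \sqrt{21677229361072332649}}{7913816473024}$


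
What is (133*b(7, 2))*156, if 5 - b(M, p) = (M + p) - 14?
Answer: 207480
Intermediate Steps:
b(M, p) = 19 - M - p (b(M, p) = 5 - ((M + p) - 14) = 5 - (-14 + M + p) = 5 + (14 - M - p) = 19 - M - p)
(133*b(7, 2))*156 = (133*(19 - 1*7 - 1*2))*156 = (133*(19 - 7 - 2))*156 = (133*10)*156 = 1330*156 = 207480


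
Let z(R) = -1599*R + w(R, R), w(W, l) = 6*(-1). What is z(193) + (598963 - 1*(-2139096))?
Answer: 2429446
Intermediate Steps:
w(W, l) = -6
z(R) = -6 - 1599*R (z(R) = -1599*R - 6 = -6 - 1599*R)
z(193) + (598963 - 1*(-2139096)) = (-6 - 1599*193) + (598963 - 1*(-2139096)) = (-6 - 308607) + (598963 + 2139096) = -308613 + 2738059 = 2429446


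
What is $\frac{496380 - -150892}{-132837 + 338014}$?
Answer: $\frac{647272}{205177} \approx 3.1547$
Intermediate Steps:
$\frac{496380 - -150892}{-132837 + 338014} = \frac{496380 + 150892}{205177} = 647272 \cdot \frac{1}{205177} = \frac{647272}{205177}$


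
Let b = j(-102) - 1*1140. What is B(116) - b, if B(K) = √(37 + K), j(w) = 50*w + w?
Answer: 6342 + 3*√17 ≈ 6354.4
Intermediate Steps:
j(w) = 51*w
b = -6342 (b = 51*(-102) - 1*1140 = -5202 - 1140 = -6342)
B(116) - b = √(37 + 116) - 1*(-6342) = √153 + 6342 = 3*√17 + 6342 = 6342 + 3*√17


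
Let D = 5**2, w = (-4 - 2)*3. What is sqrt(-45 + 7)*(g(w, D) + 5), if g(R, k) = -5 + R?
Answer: -18*I*sqrt(38) ≈ -110.96*I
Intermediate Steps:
w = -18 (w = -6*3 = -18)
D = 25
sqrt(-45 + 7)*(g(w, D) + 5) = sqrt(-45 + 7)*((-5 - 18) + 5) = sqrt(-38)*(-23 + 5) = (I*sqrt(38))*(-18) = -18*I*sqrt(38)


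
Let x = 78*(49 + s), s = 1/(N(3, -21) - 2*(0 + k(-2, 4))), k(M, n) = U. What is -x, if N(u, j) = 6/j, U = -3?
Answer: -76713/20 ≈ -3835.6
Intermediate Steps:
k(M, n) = -3
s = 7/40 (s = 1/(6/(-21) - 2*(0 - 3)) = 1/(6*(-1/21) - 2*(-3)) = 1/(-2/7 + 6) = 1/(40/7) = 7/40 ≈ 0.17500)
x = 76713/20 (x = 78*(49 + 7/40) = 78*(1967/40) = 76713/20 ≈ 3835.6)
-x = -1*76713/20 = -76713/20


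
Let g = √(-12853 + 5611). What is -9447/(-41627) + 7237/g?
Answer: 9447/41627 - 7237*I*√7242/7242 ≈ 0.22694 - 85.041*I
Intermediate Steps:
g = I*√7242 (g = √(-7242) = I*√7242 ≈ 85.1*I)
-9447/(-41627) + 7237/g = -9447/(-41627) + 7237/((I*√7242)) = -9447*(-1/41627) + 7237*(-I*√7242/7242) = 9447/41627 - 7237*I*√7242/7242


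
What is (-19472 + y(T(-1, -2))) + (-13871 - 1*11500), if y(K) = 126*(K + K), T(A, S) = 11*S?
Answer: -50387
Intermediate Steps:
y(K) = 252*K (y(K) = 126*(2*K) = 252*K)
(-19472 + y(T(-1, -2))) + (-13871 - 1*11500) = (-19472 + 252*(11*(-2))) + (-13871 - 1*11500) = (-19472 + 252*(-22)) + (-13871 - 11500) = (-19472 - 5544) - 25371 = -25016 - 25371 = -50387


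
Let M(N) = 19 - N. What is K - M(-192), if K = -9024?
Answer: -9235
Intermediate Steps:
K - M(-192) = -9024 - (19 - 1*(-192)) = -9024 - (19 + 192) = -9024 - 1*211 = -9024 - 211 = -9235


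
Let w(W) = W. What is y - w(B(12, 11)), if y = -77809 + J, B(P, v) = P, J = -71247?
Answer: -149068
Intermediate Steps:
y = -149056 (y = -77809 - 71247 = -149056)
y - w(B(12, 11)) = -149056 - 1*12 = -149056 - 12 = -149068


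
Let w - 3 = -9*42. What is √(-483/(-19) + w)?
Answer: 9*I*√1558/19 ≈ 18.697*I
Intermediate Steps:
w = -375 (w = 3 - 9*42 = 3 - 378 = -375)
√(-483/(-19) + w) = √(-483/(-19) - 375) = √(-483*(-1/19) - 375) = √(483/19 - 375) = √(-6642/19) = 9*I*√1558/19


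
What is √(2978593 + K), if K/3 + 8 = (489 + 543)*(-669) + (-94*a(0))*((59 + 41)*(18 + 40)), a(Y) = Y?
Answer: √907345 ≈ 952.55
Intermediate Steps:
K = -2071248 (K = -24 + 3*((489 + 543)*(-669) + (-94*0)*((59 + 41)*(18 + 40))) = -24 + 3*(1032*(-669) + 0*(100*58)) = -24 + 3*(-690408 + 0*5800) = -24 + 3*(-690408 + 0) = -24 + 3*(-690408) = -24 - 2071224 = -2071248)
√(2978593 + K) = √(2978593 - 2071248) = √907345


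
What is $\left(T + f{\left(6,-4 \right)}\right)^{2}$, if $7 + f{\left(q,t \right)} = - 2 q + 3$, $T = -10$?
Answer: $676$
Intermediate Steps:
$f{\left(q,t \right)} = -4 - 2 q$ ($f{\left(q,t \right)} = -7 - \left(-3 + 2 q\right) = -4 - 2 q$)
$\left(T + f{\left(6,-4 \right)}\right)^{2} = \left(-10 - 16\right)^{2} = \left(-26\right)^{2} = 676$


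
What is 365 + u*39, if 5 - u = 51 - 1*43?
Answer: 248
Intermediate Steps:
u = -3 (u = 5 - (51 - 1*43) = 5 - (51 - 43) = 5 - 1*8 = 5 - 8 = -3)
365 + u*39 = 365 - 3*39 = 365 - 117 = 248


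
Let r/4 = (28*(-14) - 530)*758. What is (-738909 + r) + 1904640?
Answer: -1629773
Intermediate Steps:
r = -2795504 (r = 4*((28*(-14) - 530)*758) = 4*((-392 - 530)*758) = 4*(-922*758) = 4*(-698876) = -2795504)
(-738909 + r) + 1904640 = (-738909 - 2795504) + 1904640 = -3534413 + 1904640 = -1629773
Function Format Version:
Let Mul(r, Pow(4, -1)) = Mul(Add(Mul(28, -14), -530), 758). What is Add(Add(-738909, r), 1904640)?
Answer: -1629773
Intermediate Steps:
r = -2795504 (r = Mul(4, Mul(Add(Mul(28, -14), -530), 758)) = Mul(4, Mul(Add(-392, -530), 758)) = Mul(4, Mul(-922, 758)) = Mul(4, -698876) = -2795504)
Add(Add(-738909, r), 1904640) = Add(Add(-738909, -2795504), 1904640) = Add(-3534413, 1904640) = -1629773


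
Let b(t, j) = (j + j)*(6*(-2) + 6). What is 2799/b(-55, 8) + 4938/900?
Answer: -56807/2400 ≈ -23.670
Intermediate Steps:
b(t, j) = -12*j (b(t, j) = (2*j)*(-12 + 6) = (2*j)*(-6) = -12*j)
2799/b(-55, 8) + 4938/900 = 2799/((-12*8)) + 4938/900 = 2799/(-96) + 4938*(1/900) = 2799*(-1/96) + 823/150 = -933/32 + 823/150 = -56807/2400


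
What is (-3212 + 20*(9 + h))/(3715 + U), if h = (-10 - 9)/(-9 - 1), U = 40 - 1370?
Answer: -998/795 ≈ -1.2553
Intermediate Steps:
U = -1330
h = 19/10 (h = -19/(-10) = -19*(-1/10) = 19/10 ≈ 1.9000)
(-3212 + 20*(9 + h))/(3715 + U) = (-3212 + 20*(9 + 19/10))/(3715 - 1330) = (-3212 + 20*(109/10))/2385 = (-3212 + 218)*(1/2385) = -2994*1/2385 = -998/795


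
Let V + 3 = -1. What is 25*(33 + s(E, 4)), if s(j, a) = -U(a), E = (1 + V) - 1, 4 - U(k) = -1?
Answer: 700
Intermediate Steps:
V = -4 (V = -3 - 1 = -4)
U(k) = 5 (U(k) = 4 - 1*(-1) = 4 + 1 = 5)
E = -4 (E = (1 - 4) - 1 = -3 - 1 = -4)
s(j, a) = -5 (s(j, a) = -1*5 = -5)
25*(33 + s(E, 4)) = 25*(33 - 5) = 25*28 = 700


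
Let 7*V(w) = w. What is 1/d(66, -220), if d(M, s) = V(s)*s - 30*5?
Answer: 7/47350 ≈ 0.00014784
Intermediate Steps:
V(w) = w/7
d(M, s) = -150 + s**2/7 (d(M, s) = (s/7)*s - 30*5 = s**2/7 - 150 = -150 + s**2/7)
1/d(66, -220) = 1/(-150 + (1/7)*(-220)**2) = 1/(-150 + (1/7)*48400) = 1/(-150 + 48400/7) = 1/(47350/7) = 7/47350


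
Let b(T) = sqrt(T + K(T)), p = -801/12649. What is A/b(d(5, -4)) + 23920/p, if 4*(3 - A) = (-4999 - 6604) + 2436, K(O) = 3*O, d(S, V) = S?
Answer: -302564080/801 + 9179*sqrt(5)/40 ≈ -3.7722e+5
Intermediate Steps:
A = 9179/4 (A = 3 - ((-4999 - 6604) + 2436)/4 = 3 - (-11603 + 2436)/4 = 3 - 1/4*(-9167) = 3 + 9167/4 = 9179/4 ≈ 2294.8)
p = -801/12649 (p = -801*1/12649 = -801/12649 ≈ -0.063325)
b(T) = 2*sqrt(T) (b(T) = sqrt(T + 3*T) = sqrt(4*T) = 2*sqrt(T))
A/b(d(5, -4)) + 23920/p = 9179/(4*((2*sqrt(5)))) + 23920/(-801/12649) = 9179*(sqrt(5)/10)/4 + 23920*(-12649/801) = 9179*sqrt(5)/40 - 302564080/801 = -302564080/801 + 9179*sqrt(5)/40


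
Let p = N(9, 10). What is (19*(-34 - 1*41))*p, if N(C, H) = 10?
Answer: -14250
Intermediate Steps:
p = 10
(19*(-34 - 1*41))*p = (19*(-34 - 1*41))*10 = (19*(-34 - 41))*10 = (19*(-75))*10 = -1425*10 = -14250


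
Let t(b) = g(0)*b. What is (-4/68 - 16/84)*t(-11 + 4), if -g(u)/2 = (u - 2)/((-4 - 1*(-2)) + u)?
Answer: -178/51 ≈ -3.4902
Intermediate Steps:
g(u) = -2 (g(u) = -2*(u - 2)/((-4 - 1*(-2)) + u) = -2*(-2 + u)/((-4 + 2) + u) = -2*(-2 + u)/(-2 + u) = -2*1 = -2)
t(b) = -2*b
(-4/68 - 16/84)*t(-11 + 4) = (-4/68 - 16/84)*(-2*(-11 + 4)) = (-4*1/68 - 16*1/84)*(-2*(-7)) = (-1/17 - 4/21)*14 = -89/357*14 = -178/51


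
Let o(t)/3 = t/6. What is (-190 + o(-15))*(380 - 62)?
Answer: -62805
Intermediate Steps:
o(t) = t/2 (o(t) = 3*(t/6) = t/2)
(-190 + o(-15))*(380 - 62) = (-190 + (1/2)*(-15))*(380 - 62) = (-190 - 15/2)*318 = -395/2*318 = -62805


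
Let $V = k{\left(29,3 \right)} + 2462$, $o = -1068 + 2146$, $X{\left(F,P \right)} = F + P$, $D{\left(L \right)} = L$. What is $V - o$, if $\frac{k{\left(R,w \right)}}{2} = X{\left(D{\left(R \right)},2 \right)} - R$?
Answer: $1388$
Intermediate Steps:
$o = 1078$
$k{\left(R,w \right)} = 4$ ($k{\left(R,w \right)} = 2 \left(\left(R + 2\right) - R\right) = 2 \left(\left(2 + R\right) - R\right) = 2 \cdot 2 = 4$)
$V = 2466$ ($V = 4 + 2462 = 2466$)
$V - o = 2466 - 1078 = 1388$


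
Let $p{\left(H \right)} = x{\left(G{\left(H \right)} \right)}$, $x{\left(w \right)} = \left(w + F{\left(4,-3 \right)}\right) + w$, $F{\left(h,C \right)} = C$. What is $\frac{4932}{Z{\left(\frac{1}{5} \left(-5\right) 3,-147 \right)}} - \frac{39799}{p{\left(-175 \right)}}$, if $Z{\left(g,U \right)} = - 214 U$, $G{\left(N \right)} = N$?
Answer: $\frac{208956323}{1850779} \approx 112.9$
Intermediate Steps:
$x{\left(w \right)} = -3 + 2 w$ ($x{\left(w \right)} = \left(w - 3\right) + w = \left(-3 + w\right) + w = -3 + 2 w$)
$p{\left(H \right)} = -3 + 2 H$
$\frac{4932}{Z{\left(\frac{1}{5} \left(-5\right) 3,-147 \right)}} - \frac{39799}{p{\left(-175 \right)}} = \frac{4932}{\left(-214\right) \left(-147\right)} - \frac{39799}{-3 + 2 \left(-175\right)} = \frac{4932}{31458} - \frac{39799}{-3 - 350} = 4932 \cdot \frac{1}{31458} - \frac{39799}{-353} = \frac{822}{5243} - - \frac{39799}{353} = \frac{822}{5243} + \frac{39799}{353} = \frac{208956323}{1850779}$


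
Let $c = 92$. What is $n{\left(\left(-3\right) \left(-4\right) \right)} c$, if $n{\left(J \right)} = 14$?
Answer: $1288$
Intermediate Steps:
$n{\left(\left(-3\right) \left(-4\right) \right)} c = 14 \cdot 92 = 1288$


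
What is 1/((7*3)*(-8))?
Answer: -1/168 ≈ -0.0059524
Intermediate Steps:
1/((7*3)*(-8)) = 1/(21*(-8)) = 1/(-168) = -1/168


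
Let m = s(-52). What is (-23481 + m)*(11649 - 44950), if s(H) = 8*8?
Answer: 779809517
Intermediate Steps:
s(H) = 64
m = 64
(-23481 + m)*(11649 - 44950) = (-23481 + 64)*(11649 - 44950) = -23417*(-33301) = 779809517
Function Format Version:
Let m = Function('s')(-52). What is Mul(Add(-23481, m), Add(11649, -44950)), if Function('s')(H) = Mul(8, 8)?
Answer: 779809517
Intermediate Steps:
Function('s')(H) = 64
m = 64
Mul(Add(-23481, m), Add(11649, -44950)) = Mul(Add(-23481, 64), Add(11649, -44950)) = Mul(-23417, -33301) = 779809517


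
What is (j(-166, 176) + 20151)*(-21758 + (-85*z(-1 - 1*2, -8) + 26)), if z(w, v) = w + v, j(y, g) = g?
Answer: -422740619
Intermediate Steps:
z(w, v) = v + w
(j(-166, 176) + 20151)*(-21758 + (-85*z(-1 - 1*2, -8) + 26)) = (176 + 20151)*(-21758 + (-85*(-8 + (-1 - 1*2)) + 26)) = 20327*(-21758 + (-85*(-8 + (-1 - 2)) + 26)) = 20327*(-21758 + (-85*(-8 - 3) + 26)) = 20327*(-21758 + (-85*(-11) + 26)) = 20327*(-21758 + (935 + 26)) = 20327*(-21758 + 961) = 20327*(-20797) = -422740619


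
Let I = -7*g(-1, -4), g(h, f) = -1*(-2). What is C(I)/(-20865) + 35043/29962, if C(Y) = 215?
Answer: 144946073/125031426 ≈ 1.1593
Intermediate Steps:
g(h, f) = 2
I = -14 (I = -7*2 = -14)
C(I)/(-20865) + 35043/29962 = 215/(-20865) + 35043/29962 = 215*(-1/20865) + 35043*(1/29962) = -43/4173 + 35043/29962 = 144946073/125031426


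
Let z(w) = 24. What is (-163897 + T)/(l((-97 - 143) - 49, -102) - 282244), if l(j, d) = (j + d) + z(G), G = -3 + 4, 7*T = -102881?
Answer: 1250160/1978277 ≈ 0.63194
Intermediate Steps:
T = -102881/7 (T = (⅐)*(-102881) = -102881/7 ≈ -14697.)
G = 1
l(j, d) = 24 + d + j (l(j, d) = (j + d) + 24 = (d + j) + 24 = 24 + d + j)
(-163897 + T)/(l((-97 - 143) - 49, -102) - 282244) = (-163897 - 102881/7)/((24 - 102 + ((-97 - 143) - 49)) - 282244) = -1250160/(7*((24 - 102 + (-240 - 49)) - 282244)) = -1250160/(7*((24 - 102 - 289) - 282244)) = -1250160/(7*(-367 - 282244)) = -1250160/7/(-282611) = -1250160/7*(-1/282611) = 1250160/1978277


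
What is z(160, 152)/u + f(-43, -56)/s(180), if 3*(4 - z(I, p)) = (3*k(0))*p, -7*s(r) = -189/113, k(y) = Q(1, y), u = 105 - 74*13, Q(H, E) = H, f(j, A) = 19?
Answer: 1843975/23139 ≈ 79.691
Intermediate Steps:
u = -857 (u = 105 - 962 = -857)
k(y) = 1
s(r) = 27/113 (s(r) = -(-27)/113 = -1/7*(-189/113) = 27/113)
z(I, p) = 4 - p (z(I, p) = 4 - 3*1*p/3 = 4 - p)
z(160, 152)/u + f(-43, -56)/s(180) = (4 - 1*152)/(-857) + 19/(27/113) = (4 - 152)*(-1/857) + 19*(113/27) = -148*(-1/857) + 2147/27 = 148/857 + 2147/27 = 1843975/23139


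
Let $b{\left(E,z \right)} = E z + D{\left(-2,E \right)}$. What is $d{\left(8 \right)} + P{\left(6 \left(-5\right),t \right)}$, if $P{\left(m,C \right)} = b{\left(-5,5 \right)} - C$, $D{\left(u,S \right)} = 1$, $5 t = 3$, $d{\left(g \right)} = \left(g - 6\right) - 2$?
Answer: $- \frac{123}{5} \approx -24.6$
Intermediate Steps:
$d{\left(g \right)} = -8 + g$ ($d{\left(g \right)} = \left(-6 + g\right) - 2 = -8 + g$)
$t = \frac{3}{5}$ ($t = \frac{1}{5} \cdot 3 = \frac{3}{5} \approx 0.6$)
$b{\left(E,z \right)} = 1 + E z$ ($b{\left(E,z \right)} = E z + 1 = 1 + E z$)
$P{\left(m,C \right)} = -24 - C$ ($P{\left(m,C \right)} = \left(1 - 25\right) - C = -24 - C$)
$d{\left(8 \right)} + P{\left(6 \left(-5\right),t \right)} = \left(-8 + 8\right) - \frac{123}{5} = 0 - \frac{123}{5} = - \frac{123}{5}$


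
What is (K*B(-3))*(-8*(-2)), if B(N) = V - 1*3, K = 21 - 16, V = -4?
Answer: -560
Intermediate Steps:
K = 5
B(N) = -7 (B(N) = -4 - 1*3 = -4 - 3 = -7)
(K*B(-3))*(-8*(-2)) = (5*(-7))*(-8*(-2)) = -35*16 = -560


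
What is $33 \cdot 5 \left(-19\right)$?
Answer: $-3135$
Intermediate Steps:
$33 \cdot 5 \left(-19\right) = 165 \left(-19\right) = -3135$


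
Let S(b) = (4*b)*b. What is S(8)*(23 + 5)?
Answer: 7168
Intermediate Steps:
S(b) = 4*b²
S(8)*(23 + 5) = (4*8²)*(23 + 5) = (4*64)*28 = 256*28 = 7168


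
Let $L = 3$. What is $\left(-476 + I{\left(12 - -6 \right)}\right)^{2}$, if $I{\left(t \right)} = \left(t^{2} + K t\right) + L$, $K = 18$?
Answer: $30625$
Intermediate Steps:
$I{\left(t \right)} = 3 + t^{2} + 18 t$ ($I{\left(t \right)} = \left(t^{2} + 18 t\right) + 3 = 3 + t^{2} + 18 t$)
$\left(-476 + I{\left(12 - -6 \right)}\right)^{2} = \left(-476 + \left(3 + \left(12 - -6\right)^{2} + 18 \left(12 - -6\right)\right)\right)^{2} = \left(-476 + \left(3 + \left(12 + 6\right)^{2} + 18 \left(12 + 6\right)\right)\right)^{2} = \left(-476 + \left(3 + 18^{2} + 18 \cdot 18\right)\right)^{2} = \left(-476 + \left(3 + 324 + 324\right)\right)^{2} = \left(-476 + 651\right)^{2} = 175^{2} = 30625$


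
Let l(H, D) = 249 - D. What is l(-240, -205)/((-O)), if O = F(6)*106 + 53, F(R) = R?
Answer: -454/689 ≈ -0.65893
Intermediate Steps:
O = 689 (O = 6*106 + 53 = 636 + 53 = 689)
l(-240, -205)/((-O)) = (249 - 1*(-205))/((-1*689)) = (249 + 205)/(-689) = 454*(-1/689) = -454/689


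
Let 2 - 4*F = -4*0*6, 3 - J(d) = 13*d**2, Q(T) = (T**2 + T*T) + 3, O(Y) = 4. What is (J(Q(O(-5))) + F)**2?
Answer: 1013976649/4 ≈ 2.5349e+8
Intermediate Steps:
Q(T) = 3 + 2*T**2 (Q(T) = (T**2 + T**2) + 3 = 2*T**2 + 3 = 3 + 2*T**2)
J(d) = 3 - 13*d**2
F = 1/2 (F = 1/2 - (-4*0)*6/4 = 1/2 - 0*6 = 1/2 - 1/4*0 = 1/2 + 0 = 1/2 ≈ 0.50000)
(J(Q(O(-5))) + F)**2 = ((3 - 13*(3 + 2*4**2)**2) + 1/2)**2 = ((3 - 13*(3 + 2*16)**2) + 1/2)**2 = ((3 - 13*(3 + 32)**2) + 1/2)**2 = ((3 - 13*35**2) + 1/2)**2 = ((3 - 13*1225) + 1/2)**2 = ((3 - 15925) + 1/2)**2 = (-15922 + 1/2)**2 = (-31843/2)**2 = 1013976649/4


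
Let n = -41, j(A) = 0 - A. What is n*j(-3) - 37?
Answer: -160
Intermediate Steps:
j(A) = -A
n*j(-3) - 37 = -(-41)*(-3) - 37 = -41*3 - 37 = -123 - 37 = -160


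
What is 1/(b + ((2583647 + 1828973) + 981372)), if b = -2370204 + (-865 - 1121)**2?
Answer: 1/6967984 ≈ 1.4351e-7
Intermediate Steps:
b = 1573992 (b = -2370204 + (-1986)**2 = -2370204 + 3944196 = 1573992)
1/(b + ((2583647 + 1828973) + 981372)) = 1/(1573992 + ((2583647 + 1828973) + 981372)) = 1/(1573992 + (4412620 + 981372)) = 1/(1573992 + 5393992) = 1/6967984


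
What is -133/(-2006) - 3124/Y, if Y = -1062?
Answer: 54305/18054 ≈ 3.0079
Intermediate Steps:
-133/(-2006) - 3124/Y = -133/(-2006) - 3124/(-1062) = -133*(-1/2006) - 3124*(-1/1062) = 133/2006 + 1562/531 = 54305/18054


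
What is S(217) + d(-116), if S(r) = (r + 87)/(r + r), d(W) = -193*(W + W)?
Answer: 9716544/217 ≈ 44777.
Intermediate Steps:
d(W) = -386*W
S(r) = (87 + r)/(2*r) (S(r) = (87 + r)/((2*r)) = (87 + r)*(1/(2*r)) = (87 + r)/(2*r))
S(217) + d(-116) = (1/2)*(87 + 217)/217 - 386*(-116) = (1/2)*(1/217)*304 + 44776 = 152/217 + 44776 = 9716544/217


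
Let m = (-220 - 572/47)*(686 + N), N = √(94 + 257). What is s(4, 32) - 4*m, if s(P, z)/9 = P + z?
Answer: 29957756/47 + 130944*√39/47 ≈ 6.5480e+5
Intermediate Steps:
N = 3*√39 (N = √351 = 3*√39 ≈ 18.735)
s(P, z) = 9*P + 9*z (s(P, z) = 9*(P + z) = 9*P + 9*z)
m = -7485632/47 - 32736*√39/47 (m = (-220 - 572/47)*(686 + 3*√39) = -10912*(686 + 3*√39)/47 = -7485632/47 - 32736*√39/47 ≈ -1.6362e+5)
s(4, 32) - 4*m = (9*4 + 9*32) - 4*(-7485632/47 - 32736*√39/47) = (36 + 288) + (29942528/47 + 130944*√39/47) = 324 + (29942528/47 + 130944*√39/47) = 29957756/47 + 130944*√39/47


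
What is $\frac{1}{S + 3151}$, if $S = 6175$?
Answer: $\frac{1}{9326} \approx 0.00010723$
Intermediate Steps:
$\frac{1}{S + 3151} = \frac{1}{6175 + 3151} = \frac{1}{9326}$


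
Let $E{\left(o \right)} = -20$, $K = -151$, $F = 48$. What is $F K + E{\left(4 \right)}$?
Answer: $-7268$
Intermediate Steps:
$F K + E{\left(4 \right)} = 48 \left(-151\right) - 20 = -7248 - 20 = -7268$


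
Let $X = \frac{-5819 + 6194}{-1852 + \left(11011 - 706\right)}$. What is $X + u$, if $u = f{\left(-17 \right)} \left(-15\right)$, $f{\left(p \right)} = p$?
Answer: $\frac{2155890}{8453} \approx 255.04$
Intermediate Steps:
$X = \frac{375}{8453}$ ($X = \frac{375}{-1852 + \left(11011 - 706\right)} = \frac{375}{-1852 + 10305} = \frac{375}{8453} \approx 0.044363$)
$u = 255$ ($u = \left(-17\right) \left(-15\right) = 255$)
$X + u = \frac{375}{8453} + 255 = \frac{2155890}{8453}$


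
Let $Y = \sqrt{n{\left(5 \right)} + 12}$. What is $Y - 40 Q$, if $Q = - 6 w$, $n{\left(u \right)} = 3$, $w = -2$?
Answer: $-480 + \sqrt{15} \approx -476.13$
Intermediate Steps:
$Q = 12$ ($Q = \left(-6\right) \left(-2\right) = 12$)
$Y = \sqrt{15}$ ($Y = \sqrt{3 + 12} = \sqrt{15} \approx 3.873$)
$Y - 40 Q = \sqrt{15} - 480 = -480 + \sqrt{15}$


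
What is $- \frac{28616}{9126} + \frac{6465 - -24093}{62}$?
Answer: $\frac{69274529}{141453} \approx 489.74$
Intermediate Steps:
$- \frac{28616}{9126} + \frac{6465 - -24093}{62} = \left(-28616\right) \frac{1}{9126} + \left(6465 + 24093\right) \frac{1}{62} = - \frac{14308}{4563} + 30558 \cdot \frac{1}{62} = - \frac{14308}{4563} + \frac{15279}{31} = \frac{69274529}{141453}$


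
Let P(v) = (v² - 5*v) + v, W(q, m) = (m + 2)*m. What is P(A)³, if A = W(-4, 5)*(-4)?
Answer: 8193540096000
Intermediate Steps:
W(q, m) = m*(2 + m) (W(q, m) = (2 + m)*m = m*(2 + m))
A = -140 (A = (5*(2 + 5))*(-4) = (5*7)*(-4) = 35*(-4) = -140)
P(v) = v² - 4*v
P(A)³ = (-140*(-4 - 140))³ = (-140*(-144))³ = 20160³ = 8193540096000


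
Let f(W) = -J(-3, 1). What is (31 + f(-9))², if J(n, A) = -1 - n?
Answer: 841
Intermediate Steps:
f(W) = -2 (f(W) = -(-1 - 1*(-3)) = -(-1 + 3) = -1*2 = -2)
(31 + f(-9))² = (31 - 2)² = 29² = 841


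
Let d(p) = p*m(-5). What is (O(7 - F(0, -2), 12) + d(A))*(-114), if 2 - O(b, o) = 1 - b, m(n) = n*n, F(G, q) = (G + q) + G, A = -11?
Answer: 30210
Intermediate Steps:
F(G, q) = q + 2*G
m(n) = n²
d(p) = 25*p (d(p) = p*(-5)² = p*25 = 25*p)
O(b, o) = 1 + b (O(b, o) = 2 - (1 - b) = 2 + (-1 + b) = 1 + b)
(O(7 - F(0, -2), 12) + d(A))*(-114) = ((1 + (7 - (-2 + 2*0))) + 25*(-11))*(-114) = ((1 + (7 - (-2 + 0))) - 275)*(-114) = ((1 + (7 - 1*(-2))) - 275)*(-114) = ((1 + (7 + 2)) - 275)*(-114) = ((1 + 9) - 275)*(-114) = (10 - 275)*(-114) = -265*(-114) = 30210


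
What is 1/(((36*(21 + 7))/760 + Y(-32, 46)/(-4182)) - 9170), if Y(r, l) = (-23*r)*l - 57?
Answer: -397290/3645833273 ≈ -0.00010897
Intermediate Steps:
Y(r, l) = -57 - 23*l*r (Y(r, l) = -23*l*r - 57 = -57 - 23*l*r)
1/(((36*(21 + 7))/760 + Y(-32, 46)/(-4182)) - 9170) = 1/(((36*(21 + 7))/760 + (-57 - 23*46*(-32))/(-4182)) - 9170) = 1/(((36*28)*(1/760) + (-57 + 33856)*(-1/4182)) - 9170) = 1/((1008*(1/760) + 33799*(-1/4182)) - 9170) = 1/((126/95 - 33799/4182) - 9170) = 1/(-2683973/397290 - 9170) = 1/(-3645833273/397290) = -397290/3645833273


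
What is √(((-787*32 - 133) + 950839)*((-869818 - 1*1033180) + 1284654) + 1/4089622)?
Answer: I*√9571571203582189270248490/4089622 ≈ 7.565e+5*I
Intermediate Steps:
√(((-787*32 - 133) + 950839)*((-869818 - 1*1033180) + 1284654) + 1/4089622) = √(((-25184 - 133) + 950839)*((-869818 - 1033180) + 1284654) + 1/4089622) = √((-25317 + 950839)*(-1902998 + 1284654) + 1/4089622) = √(925522*(-618344) + 1/4089622) = √(-572290975568 + 1/4089622) = √(-2340453764084355295/4089622) = I*√9571571203582189270248490/4089622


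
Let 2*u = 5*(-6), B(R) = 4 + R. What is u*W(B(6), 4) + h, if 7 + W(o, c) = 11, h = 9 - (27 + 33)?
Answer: -111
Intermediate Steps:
h = -51 (h = 9 - 1*60 = 9 - 60 = -51)
W(o, c) = 4 (W(o, c) = -7 + 11 = 4)
u = -15 (u = (5*(-6))/2 = (½)*(-30) = -15)
u*W(B(6), 4) + h = -15*4 - 51 = -60 - 51 = -111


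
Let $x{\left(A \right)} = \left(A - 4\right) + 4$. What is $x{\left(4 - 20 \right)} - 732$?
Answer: $-748$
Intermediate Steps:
$x{\left(A \right)} = A$ ($x{\left(A \right)} = \left(-4 + A\right) + 4 = A$)
$x{\left(4 - 20 \right)} - 732 = \left(4 - 20\right) - 732 = -16 - 732 = -748$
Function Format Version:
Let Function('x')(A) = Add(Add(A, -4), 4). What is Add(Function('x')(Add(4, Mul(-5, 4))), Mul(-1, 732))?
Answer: -748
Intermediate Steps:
Function('x')(A) = A (Function('x')(A) = Add(Add(-4, A), 4) = A)
Add(Function('x')(Add(4, Mul(-5, 4))), Mul(-1, 732)) = Add(Add(4, Mul(-5, 4)), Mul(-1, 732)) = Add(Add(4, -20), -732) = Add(-16, -732) = -748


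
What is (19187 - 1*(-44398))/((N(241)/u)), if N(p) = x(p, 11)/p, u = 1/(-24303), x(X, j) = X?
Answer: -21195/8101 ≈ -2.6163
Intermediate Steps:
u = -1/24303 ≈ -4.1147e-5
N(p) = 1 (N(p) = p/p = 1)
(19187 - 1*(-44398))/((N(241)/u)) = (19187 - 1*(-44398))/((1/(-1/24303))) = (19187 + 44398)/((1*(-24303))) = 63585/(-24303) = 63585*(-1/24303) = -21195/8101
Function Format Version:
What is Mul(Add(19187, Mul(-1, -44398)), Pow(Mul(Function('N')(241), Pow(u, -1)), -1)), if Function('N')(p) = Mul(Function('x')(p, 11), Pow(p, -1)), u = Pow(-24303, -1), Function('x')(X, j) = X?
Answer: Rational(-21195, 8101) ≈ -2.6163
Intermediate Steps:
u = Rational(-1, 24303) ≈ -4.1147e-5
Function('N')(p) = 1 (Function('N')(p) = Mul(p, Pow(p, -1)) = 1)
Mul(Add(19187, Mul(-1, -44398)), Pow(Mul(Function('N')(241), Pow(u, -1)), -1)) = Mul(Add(19187, Mul(-1, -44398)), Pow(Mul(1, Pow(Rational(-1, 24303), -1)), -1)) = Mul(Add(19187, 44398), Pow(Mul(1, -24303), -1)) = Mul(63585, Pow(-24303, -1)) = Mul(63585, Rational(-1, 24303)) = Rational(-21195, 8101)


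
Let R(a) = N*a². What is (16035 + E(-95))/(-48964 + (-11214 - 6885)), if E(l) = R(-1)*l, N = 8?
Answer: -15275/67063 ≈ -0.22777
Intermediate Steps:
R(a) = 8*a²
E(l) = 8*l (E(l) = (8*(-1)²)*l = (8*1)*l = 8*l)
(16035 + E(-95))/(-48964 + (-11214 - 6885)) = (16035 + 8*(-95))/(-48964 + (-11214 - 6885)) = (16035 - 760)/(-48964 - 18099) = 15275/(-67063) = 15275*(-1/67063) = -15275/67063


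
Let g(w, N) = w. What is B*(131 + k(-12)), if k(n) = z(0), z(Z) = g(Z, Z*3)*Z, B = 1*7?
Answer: 917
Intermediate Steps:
B = 7
z(Z) = Z² (z(Z) = Z*Z = Z²)
k(n) = 0 (k(n) = 0² = 0)
B*(131 + k(-12)) = 7*(131 + 0) = 7*131 = 917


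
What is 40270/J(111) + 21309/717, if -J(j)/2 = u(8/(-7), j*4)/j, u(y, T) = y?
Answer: 3739186729/1912 ≈ 1.9556e+6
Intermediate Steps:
J(j) = 16/(7*j) (J(j) = -2*8/(-7)/j = -2*8*(-⅐)/j = -(-16)/(7*j) = 16/(7*j))
40270/J(111) + 21309/717 = 40270/(((16/7)/111)) + 21309/717 = 40270/(((16/7)*(1/111))) + 21309*(1/717) = 40270/(16/777) + 7103/239 = 40270*(777/16) + 7103/239 = 15644895/8 + 7103/239 = 3739186729/1912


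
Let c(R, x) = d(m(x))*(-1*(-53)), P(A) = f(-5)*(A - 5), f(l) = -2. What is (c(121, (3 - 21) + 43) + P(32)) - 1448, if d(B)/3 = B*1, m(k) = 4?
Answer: -866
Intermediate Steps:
d(B) = 3*B (d(B) = 3*(B*1) = 3*B)
P(A) = 10 - 2*A (P(A) = -2*(A - 5) = -2*(-5 + A) = 10 - 2*A)
c(R, x) = 636 (c(R, x) = (3*4)*(-1*(-53)) = 12*53 = 636)
(c(121, (3 - 21) + 43) + P(32)) - 1448 = (636 + (10 - 2*32)) - 1448 = (636 + (10 - 64)) - 1448 = (636 - 54) - 1448 = 582 - 1448 = -866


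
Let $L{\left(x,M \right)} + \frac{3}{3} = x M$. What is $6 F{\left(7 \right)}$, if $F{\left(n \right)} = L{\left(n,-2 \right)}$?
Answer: $-90$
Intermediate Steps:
$L{\left(x,M \right)} = -1 + M x$ ($L{\left(x,M \right)} = -1 + x M = -1 + M x$)
$F{\left(n \right)} = -1 - 2 n$
$6 F{\left(7 \right)} = 6 \left(-1 - 14\right) = 6 \left(-15\right) = -90$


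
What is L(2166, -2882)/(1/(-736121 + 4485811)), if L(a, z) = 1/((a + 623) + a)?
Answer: 749938/991 ≈ 756.75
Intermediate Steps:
L(a, z) = 1/(623 + 2*a) (L(a, z) = 1/((623 + a) + a) = 1/(623 + 2*a))
L(2166, -2882)/(1/(-736121 + 4485811)) = 1/((623 + 2*2166)*(1/(-736121 + 4485811))) = 1/((623 + 4332)*(1/3749690)) = 1/(4955*(1/3749690)) = (1/4955)*3749690 = 749938/991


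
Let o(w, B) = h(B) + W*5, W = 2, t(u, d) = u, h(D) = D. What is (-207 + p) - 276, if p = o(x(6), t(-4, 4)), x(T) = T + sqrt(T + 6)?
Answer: -477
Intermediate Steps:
x(T) = T + sqrt(6 + T)
o(w, B) = 10 + B (o(w, B) = B + 2*5 = B + 10 = 10 + B)
p = 6 (p = 10 - 4 = 6)
(-207 + p) - 276 = (-207 + 6) - 276 = -201 - 276 = -477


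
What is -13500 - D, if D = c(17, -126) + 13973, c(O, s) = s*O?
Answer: -25331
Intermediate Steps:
c(O, s) = O*s
D = 11831 (D = 17*(-126) + 13973 = -2142 + 13973 = 11831)
-13500 - D = -13500 - 1*11831 = -13500 - 11831 = -25331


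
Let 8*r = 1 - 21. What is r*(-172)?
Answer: 430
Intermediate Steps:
r = -5/2 (r = (1 - 21)/8 = (⅛)*(-20) = -5/2 ≈ -2.5000)
r*(-172) = -5/2*(-172) = 430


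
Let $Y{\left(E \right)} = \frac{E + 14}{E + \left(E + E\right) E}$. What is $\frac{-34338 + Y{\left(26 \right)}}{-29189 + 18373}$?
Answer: $\frac{11829431}{3726112} \approx 3.1747$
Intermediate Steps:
$Y{\left(E \right)} = \frac{14 + E}{E + 2 E^{2}}$ ($Y{\left(E \right)} = \frac{14 + E}{E + 2 E E} = \frac{14 + E}{E + 2 E^{2}}$)
$\frac{-34338 + Y{\left(26 \right)}}{-29189 + 18373} = \frac{-34338 + \frac{14 + 26}{26 \left(1 + 2 \cdot 26\right)}}{-29189 + 18373} = \frac{-34338 + \frac{1}{26} \frac{1}{1 + 52} \cdot 40}{-10816} = \left(-34338 + \frac{1}{26} \cdot \frac{1}{53} \cdot 40\right) \left(- \frac{1}{10816}\right) = \left(-34338 + \frac{20}{689}\right) \left(- \frac{1}{10816}\right) = \left(- \frac{23658862}{689}\right) \left(- \frac{1}{10816}\right) = \frac{11829431}{3726112}$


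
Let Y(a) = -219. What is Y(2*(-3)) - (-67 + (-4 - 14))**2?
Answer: -7444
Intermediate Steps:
Y(2*(-3)) - (-67 + (-4 - 14))**2 = -219 - (-67 + (-4 - 14))**2 = -219 - (-67 - 18)**2 = -219 - 1*(-85)**2 = -219 - 1*7225 = -219 - 7225 = -7444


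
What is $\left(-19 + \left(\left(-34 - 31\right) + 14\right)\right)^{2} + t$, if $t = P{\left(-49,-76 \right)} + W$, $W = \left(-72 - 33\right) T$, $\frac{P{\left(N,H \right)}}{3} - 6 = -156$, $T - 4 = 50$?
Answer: $-1220$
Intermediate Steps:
$T = 54$ ($T = 4 + 50 = 54$)
$P{\left(N,H \right)} = -450$ ($P{\left(N,H \right)} = 18 + 3 \left(-156\right) = 18 - 468 = -450$)
$W = -5670$ ($W = \left(-72 - 33\right) 54 = \left(-105\right) 54 = -5670$)
$t = -6120$ ($t = -450 - 5670 = -6120$)
$\left(-19 + \left(\left(-34 - 31\right) + 14\right)\right)^{2} + t = \left(-19 + \left(\left(-34 - 31\right) + 14\right)\right)^{2} - 6120 = \left(-19 + \left(-65 + 14\right)\right)^{2} - 6120 = \left(-19 - 51\right)^{2} - 6120 = \left(-70\right)^{2} - 6120 = 4900 - 6120 = -1220$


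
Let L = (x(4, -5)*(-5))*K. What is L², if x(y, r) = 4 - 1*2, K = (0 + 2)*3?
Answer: 3600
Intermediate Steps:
K = 6 (K = 2*3 = 6)
x(y, r) = 2 (x(y, r) = 4 - 2 = 2)
L = -60 (L = (2*(-5))*6 = -10*6 = -60)
L² = (-60)² = 3600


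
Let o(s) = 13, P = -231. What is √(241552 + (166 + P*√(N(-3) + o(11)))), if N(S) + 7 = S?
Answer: √(241718 - 231*√3) ≈ 491.24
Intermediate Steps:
N(S) = -7 + S
√(241552 + (166 + P*√(N(-3) + o(11)))) = √(241552 + (166 - 231*√((-7 - 3) + 13))) = √(241552 + (166 - 231*√(-10 + 13))) = √(241552 + (166 - 231*√3)) = √(241718 - 231*√3)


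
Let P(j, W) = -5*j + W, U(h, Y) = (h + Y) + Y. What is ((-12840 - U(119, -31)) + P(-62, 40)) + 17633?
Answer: 5086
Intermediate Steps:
U(h, Y) = h + 2*Y (U(h, Y) = (Y + h) + Y = h + 2*Y)
P(j, W) = W - 5*j
((-12840 - U(119, -31)) + P(-62, 40)) + 17633 = ((-12840 - (119 + 2*(-31))) + (40 - 5*(-62))) + 17633 = ((-12840 - (119 - 62)) + (40 + 310)) + 17633 = ((-12840 - 1*57) + 350) + 17633 = ((-12840 - 57) + 350) + 17633 = (-12897 + 350) + 17633 = -12547 + 17633 = 5086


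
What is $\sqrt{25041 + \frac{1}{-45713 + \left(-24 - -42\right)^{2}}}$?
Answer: $\frac{2 \sqrt{12897124898443}}{45389} \approx 158.24$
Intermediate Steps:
$\sqrt{25041 + \frac{1}{-45713 + \left(-24 - -42\right)^{2}}} = \sqrt{25041 + \frac{1}{-45713 + \left(-24 + 42\right)^{2}}} = \sqrt{25041 + \frac{1}{-45713 + 18^{2}}} = \sqrt{25041 + \frac{1}{-45713 + 324}} = \sqrt{25041 + \frac{1}{-45389}} = \sqrt{25041 - \frac{1}{45389}} = \sqrt{\frac{1136585948}{45389}} = \frac{2 \sqrt{12897124898443}}{45389}$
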